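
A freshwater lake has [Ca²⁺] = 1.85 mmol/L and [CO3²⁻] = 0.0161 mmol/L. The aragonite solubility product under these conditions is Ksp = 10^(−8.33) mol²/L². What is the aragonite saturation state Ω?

Ksp = 10^(−8.33) = 4.677×10^-9
Ω = [Ca²⁺][CO3²⁻]/Ksp = (1.85×10^-3)(0.0161×10^-3) / 4.677×10^-9 = 6.37

Ω = 6.37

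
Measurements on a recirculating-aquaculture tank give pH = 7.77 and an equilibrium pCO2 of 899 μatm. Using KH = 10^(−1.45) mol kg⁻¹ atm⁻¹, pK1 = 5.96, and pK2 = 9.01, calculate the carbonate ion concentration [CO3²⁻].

[CO3²⁻] = 0.119 mmol/kg

[CO2*] = KH · pCO2 = 10^(−1.45) × 899×10^-6 = 3.190×10^-5 mol/kg
α₀ = 1/(1 + K1/[H⁺] + K1K2/[H⁺]²) = 1/(1 + 10^+1.81 + 10^+0.57) = 0.01443
DIC = [CO2*]/α₀ = 3.190×10^-5 / 0.01443 = 2.210 mmol/kg
[CO3²⁻] = α₂·DIC; α₂ = 0.05363, so [CO3²⁻] = 0.05363 × 2.210 = 0.119 mmol/kg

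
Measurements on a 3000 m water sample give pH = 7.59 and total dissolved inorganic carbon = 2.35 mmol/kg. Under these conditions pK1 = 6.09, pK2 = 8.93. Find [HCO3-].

α₁ = 1 / (1 + [H⁺]/K1 + K2/[H⁺]) = 1 / (1 + 10^-1.50 + 10^-1.34)
   = 1 / (1 + 0.031623 + 0.045709) = 1/1.0773 = 0.9282
[HCO3⁻] = α₁ × DIC = 0.9282 × 2.35 = 2.18 mmol/kg

[HCO3⁻] = 2.18 mmol/kg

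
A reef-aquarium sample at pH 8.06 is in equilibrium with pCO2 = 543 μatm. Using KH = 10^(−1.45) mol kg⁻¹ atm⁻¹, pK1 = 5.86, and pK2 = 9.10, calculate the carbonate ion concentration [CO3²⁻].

[CO2*] = KH · pCO2 = 10^(−1.45) × 543×10^-6 = 1.927×10^-5 mol/kg
α₀ = 1/(1 + K1/[H⁺] + K1K2/[H⁺]²) = 1/(1 + 10^+2.20 + 10^+1.16) = 0.005749
DIC = [CO2*]/α₀ = 1.927×10^-5 / 0.005749 = 3.351 mmol/kg
[CO3²⁻] = α₂·DIC; α₂ = 0.08310, so [CO3²⁻] = 0.08310 × 3.351 = 0.278 mmol/kg

[CO3²⁻] = 0.278 mmol/kg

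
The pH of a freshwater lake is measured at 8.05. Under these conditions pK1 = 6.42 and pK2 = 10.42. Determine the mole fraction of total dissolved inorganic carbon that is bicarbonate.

α₁ = 1 / (1 + [H⁺]/K1 + K2/[H⁺]) = 1 / (1 + 10^-1.63 + 10^-2.37)
   = 1 / (1 + 0.023442 + 0.0042658) = 1/1.0277 = 0.9730

α₁ = 0.973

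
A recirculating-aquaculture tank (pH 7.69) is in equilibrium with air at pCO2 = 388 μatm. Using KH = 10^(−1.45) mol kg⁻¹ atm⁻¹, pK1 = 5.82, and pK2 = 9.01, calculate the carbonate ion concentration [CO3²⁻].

[CO2*] = KH · pCO2 = 10^(−1.45) × 388×10^-6 = 1.377×10^-5 mol/kg
α₀ = 1/(1 + K1/[H⁺] + K1K2/[H⁺]²) = 1/(1 + 10^+1.87 + 10^+0.55) = 0.01271
DIC = [CO2*]/α₀ = 1.377×10^-5 / 0.01271 = 1.083 mmol/kg
[CO3²⁻] = α₂·DIC; α₂ = 0.04510, so [CO3²⁻] = 0.04510 × 1.083 = 0.0488 mmol/kg

[CO3²⁻] = 0.0488 mmol/kg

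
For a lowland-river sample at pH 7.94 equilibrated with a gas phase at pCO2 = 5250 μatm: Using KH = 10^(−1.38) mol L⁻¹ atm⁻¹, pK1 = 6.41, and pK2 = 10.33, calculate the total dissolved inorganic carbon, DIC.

DIC = 7.66 mmol/L

[CO2*] = KH · pCO2 = 10^(−1.38) × 5250×10^-6 = 2.189×10^-4 mol/L
α₀ = 1/(1 + K1/[H⁺] + K1K2/[H⁺]²) = 1/(1 + 10^+1.53 + 10^-0.86) = 0.02855
DIC = [CO2*]/α₀ = 2.189×10^-4 / 0.02855 = 7.66 mmol/L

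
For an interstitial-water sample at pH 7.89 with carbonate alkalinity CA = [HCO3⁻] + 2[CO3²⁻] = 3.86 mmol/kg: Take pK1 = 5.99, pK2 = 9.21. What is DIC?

CA = [HCO3⁻] + 2[CO3²⁻] = (α₁ + 2α₂)·DIC
At pH 7.89: [H⁺]/K1 = 10^-1.90 = 0.012589, K2/[H⁺] = 10^-1.32 = 0.047863
α₁ = 1/(1 + 0.012589 + 0.047863) = 1/1.0605 = 0.9430; α₂ = α₁·K2/[H⁺] = 0.04513
α₁ + 2α₂ = 1.0333
DIC = CA / (α₁ + 2α₂) = 3.86 / 1.0333 = 3.74 mmol/kg

DIC = 3.74 mmol/kg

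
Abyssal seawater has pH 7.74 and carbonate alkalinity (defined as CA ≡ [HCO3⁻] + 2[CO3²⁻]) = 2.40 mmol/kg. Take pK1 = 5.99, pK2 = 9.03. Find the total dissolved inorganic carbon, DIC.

CA = [HCO3⁻] + 2[CO3²⁻] = (α₁ + 2α₂)·DIC
At pH 7.74: [H⁺]/K1 = 10^-1.75 = 0.017783, K2/[H⁺] = 10^-1.29 = 0.051286
α₁ = 1/(1 + 0.017783 + 0.051286) = 1/1.0691 = 0.9354; α₂ = α₁·K2/[H⁺] = 0.04797
α₁ + 2α₂ = 1.0313
DIC = CA / (α₁ + 2α₂) = 2.40 / 1.0313 = 2.33 mmol/kg

DIC = 2.33 mmol/kg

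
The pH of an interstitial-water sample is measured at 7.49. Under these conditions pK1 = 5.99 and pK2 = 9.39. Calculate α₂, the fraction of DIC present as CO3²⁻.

α₂ = 1 / (1 + [H⁺]/K2 + [H⁺]²/(K1K2)) = 1 / (1 + 10^+1.90 + 10^+0.40)
   = 1 / (1 + 79.433 + 2.5119) = 1/82.945 = 0.01206

α₂ = 0.0121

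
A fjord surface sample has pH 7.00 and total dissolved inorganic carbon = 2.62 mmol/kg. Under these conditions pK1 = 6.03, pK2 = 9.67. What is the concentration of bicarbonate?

[HCO3⁻] = 2.36 mmol/kg

α₁ = 1 / (1 + [H⁺]/K1 + K2/[H⁺]) = 1 / (1 + 10^-0.97 + 10^-2.67)
   = 1 / (1 + 0.10715 + 0.0021380) = 1/1.1093 = 0.9015
[HCO3⁻] = α₁ × DIC = 0.9015 × 2.62 = 2.36 mmol/kg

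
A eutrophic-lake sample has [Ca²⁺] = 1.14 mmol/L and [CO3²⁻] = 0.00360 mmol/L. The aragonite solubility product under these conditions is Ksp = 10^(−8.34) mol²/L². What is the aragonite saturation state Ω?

Ksp = 10^(−8.34) = 4.571×10^-9
Ω = [Ca²⁺][CO3²⁻]/Ksp = (1.14×10^-3)(0.00360×10^-3) / 4.571×10^-9 = 0.898

Ω = 0.898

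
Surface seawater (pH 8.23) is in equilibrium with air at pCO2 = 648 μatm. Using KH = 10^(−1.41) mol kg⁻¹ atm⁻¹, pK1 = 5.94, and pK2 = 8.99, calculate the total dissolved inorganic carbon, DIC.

[CO2*] = KH · pCO2 = 10^(−1.41) × 648×10^-6 = 2.521×10^-5 mol/kg
α₀ = 1/(1 + K1/[H⁺] + K1K2/[H⁺]²) = 1/(1 + 10^+2.29 + 10^+1.53) = 0.004350
DIC = [CO2*]/α₀ = 2.521×10^-5 / 0.004350 = 5.80 mmol/kg

DIC = 5.80 mmol/kg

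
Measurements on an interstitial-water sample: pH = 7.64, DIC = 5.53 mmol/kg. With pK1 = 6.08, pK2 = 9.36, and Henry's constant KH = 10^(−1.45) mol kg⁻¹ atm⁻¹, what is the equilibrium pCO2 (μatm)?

α₀ = 1 / (1 + K1/[H⁺] + K1K2/[H⁺]²) = 1 / (1 + 10^+1.56 + 10^-0.16)
   = 1 / (1 + 36.308 + 0.69183) = 1/38.000 = 0.02632
[CO2*] = α₀ × DIC = 0.02632 × 5.53 = 0.1455 mmol/kg
pCO2 = [CO2*]/KH = 1.455×10^-4 / 3.548×10^-2 = 4100 μatm

pCO2 = 4100 μatm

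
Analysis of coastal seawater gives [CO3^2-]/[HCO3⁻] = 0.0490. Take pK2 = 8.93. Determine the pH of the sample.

pH = 7.62

From K2 = [H⁺][CO3^2-]/[HCO3⁻]:  pH = pK2 + log₁₀([CO3^2-]/[HCO3⁻])
log₁₀(0.0490) = -1.310
pH = 8.93 + (-1.310) = 7.62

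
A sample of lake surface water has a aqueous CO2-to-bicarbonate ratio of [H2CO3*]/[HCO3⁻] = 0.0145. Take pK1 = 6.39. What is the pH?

pH = 8.23

From K1 = [H⁺][HCO3⁻]/[H2CO3*]:  pH = pK1 − log₁₀([H2CO3*]/[HCO3⁻])
log₁₀(0.0145) = -1.839
pH = 6.39 − (-1.839) = 8.23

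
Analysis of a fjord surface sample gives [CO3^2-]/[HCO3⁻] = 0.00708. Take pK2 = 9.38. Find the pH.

From K2 = [H⁺][CO3^2-]/[HCO3⁻]:  pH = pK2 + log₁₀([CO3^2-]/[HCO3⁻])
log₁₀(0.00708) = -2.150
pH = 9.38 + (-2.150) = 7.23

pH = 7.23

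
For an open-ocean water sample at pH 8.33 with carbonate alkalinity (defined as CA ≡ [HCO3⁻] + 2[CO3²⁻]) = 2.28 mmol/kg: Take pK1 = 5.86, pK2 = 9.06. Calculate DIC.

CA = [HCO3⁻] + 2[CO3²⁻] = (α₁ + 2α₂)·DIC
At pH 8.33: [H⁺]/K1 = 10^-2.47 = 0.0033884, K2/[H⁺] = 10^-0.73 = 0.18621
α₁ = 1/(1 + 0.0033884 + 0.18621) = 1/1.1896 = 0.8406; α₂ = α₁·K2/[H⁺] = 0.1565
α₁ + 2α₂ = 1.1537
DIC = CA / (α₁ + 2α₂) = 2.28 / 1.1537 = 1.98 mmol/kg

DIC = 1.98 mmol/kg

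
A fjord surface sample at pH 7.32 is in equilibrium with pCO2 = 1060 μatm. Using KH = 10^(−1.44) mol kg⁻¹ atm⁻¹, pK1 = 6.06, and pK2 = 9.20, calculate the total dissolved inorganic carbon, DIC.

[CO2*] = KH · pCO2 = 10^(−1.44) × 1060×10^-6 = 3.849×10^-5 mol/kg
α₀ = 1/(1 + K1/[H⁺] + K1K2/[H⁺]²) = 1/(1 + 10^+1.26 + 10^-0.62) = 0.05145
DIC = [CO2*]/α₀ = 3.849×10^-5 / 0.05145 = 0.748 mmol/kg

DIC = 0.748 mmol/kg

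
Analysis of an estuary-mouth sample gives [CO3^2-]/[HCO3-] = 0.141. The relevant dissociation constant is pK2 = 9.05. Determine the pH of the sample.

From K2 = [H⁺][CO3^2-]/[HCO3-]:  pH = pK2 + log₁₀([CO3^2-]/[HCO3-])
log₁₀(0.141) = -0.851
pH = 9.05 + (-0.851) = 8.20

pH = 8.20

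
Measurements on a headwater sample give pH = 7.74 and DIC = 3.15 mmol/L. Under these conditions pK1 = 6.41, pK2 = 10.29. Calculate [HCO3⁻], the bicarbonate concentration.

α₁ = 1 / (1 + [H⁺]/K1 + K2/[H⁺]) = 1 / (1 + 10^-1.33 + 10^-2.55)
   = 1 / (1 + 0.046774 + 0.0028184) = 1/1.0496 = 0.9528
[HCO3⁻] = α₁ × DIC = 0.9528 × 3.15 = 3.00 mmol/L

[HCO3⁻] = 3.00 mmol/L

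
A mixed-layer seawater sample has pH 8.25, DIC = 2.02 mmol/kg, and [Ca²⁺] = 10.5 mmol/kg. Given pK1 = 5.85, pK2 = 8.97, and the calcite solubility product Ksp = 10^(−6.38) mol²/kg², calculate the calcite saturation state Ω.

Ω = 8.12

α₂ = 1 / (1 + [H⁺]/K2 + [H⁺]²/(K1K2)) = 1 / (1 + 10^+0.72 + 10^-1.68)
   = 1 / (1 + 5.2481 + 0.020893) = 1/6.2690 = 0.1595
[CO3²⁻] = α₂ × DIC = 0.1595 × 2.02 = 0.3222 mmol/kg
Ksp = 10^(−6.38) = 4.169×10^-7
Ω = [Ca²⁺][CO3²⁻]/Ksp = (10.5×10^-3)(3.222×10^-4) / 4.169×10^-7 = 8.12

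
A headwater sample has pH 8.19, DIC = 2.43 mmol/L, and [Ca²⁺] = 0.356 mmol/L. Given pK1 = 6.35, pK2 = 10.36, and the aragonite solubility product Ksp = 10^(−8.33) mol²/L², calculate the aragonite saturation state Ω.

Ω = 1.22

α₂ = 1 / (1 + [H⁺]/K2 + [H⁺]²/(K1K2)) = 1 / (1 + 10^+2.17 + 10^+0.33)
   = 1 / (1 + 147.91 + 2.1380) = 1/151.05 = 0.006620
[CO3²⁻] = α₂ × DIC = 0.006620 × 2.43 = 0.01609 mmol/L = 16.09 μmol/L
Ksp = 10^(−8.33) = 4.677×10^-9
Ω = [Ca²⁺][CO3²⁻]/Ksp = (0.356×10^-3)(1.609×10^-5) / 4.677×10^-9 = 1.22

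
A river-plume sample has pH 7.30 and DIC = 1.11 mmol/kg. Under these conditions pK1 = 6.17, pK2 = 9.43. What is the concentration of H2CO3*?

α₀ = 1 / (1 + K1/[H⁺] + K1K2/[H⁺]²) = 1 / (1 + 10^+1.13 + 10^-1.00)
   = 1 / (1 + 13.490 + 0.10000) = 1/14.590 = 0.06854
[CO2*] = α₀ × DIC = 0.06854 × 1.11 = 0.0761 mmol/kg

[CO2*] = 0.0761 mmol/kg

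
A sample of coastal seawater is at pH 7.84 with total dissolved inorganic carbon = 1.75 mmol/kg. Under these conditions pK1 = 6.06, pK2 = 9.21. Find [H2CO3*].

[CO2*] = 0.0274 mmol/kg

α₀ = 1 / (1 + K1/[H⁺] + K1K2/[H⁺]²) = 1 / (1 + 10^+1.78 + 10^+0.41)
   = 1 / (1 + 60.256 + 2.5704) = 1/63.826 = 0.01567
[CO2*] = α₀ × DIC = 0.01567 × 1.75 = 0.0274 mmol/kg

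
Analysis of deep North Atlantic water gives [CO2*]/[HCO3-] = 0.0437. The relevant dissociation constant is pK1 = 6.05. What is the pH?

From K1 = [H⁺][HCO3-]/[CO2*]:  pH = pK1 − log₁₀([CO2*]/[HCO3-])
log₁₀(0.0437) = -1.360
pH = 6.05 − (-1.360) = 7.41

pH = 7.41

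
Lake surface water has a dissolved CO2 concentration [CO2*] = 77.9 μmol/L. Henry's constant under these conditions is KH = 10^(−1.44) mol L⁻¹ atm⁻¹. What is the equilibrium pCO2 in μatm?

pCO2 = 2150 μatm

KH = 10^(−1.44) = 3.631×10^-2 mol L⁻¹ atm⁻¹
pCO2 = [CO2*]/KH = 77.9×10^-6 / 3.631×10^-2 = 2.15×10^-3 atm = 2150 μatm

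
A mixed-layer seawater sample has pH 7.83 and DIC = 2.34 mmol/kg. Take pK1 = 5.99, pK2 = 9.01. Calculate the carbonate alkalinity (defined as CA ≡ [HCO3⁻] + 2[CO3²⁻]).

CA = 2.45 mmol/kg

CA = [HCO3⁻] + 2[CO3²⁻] = (α₁ + 2α₂)·DIC
At pH 7.83: [H⁺]/K1 = 10^-1.84 = 0.014454, K2/[H⁺] = 10^-1.18 = 0.066069
α₁ = 1/(1 + 0.014454 + 0.066069) = 1/1.0805 = 0.9255; α₂ = α₁·K2/[H⁺] = 0.06115
α₁ + 2α₂ = 1.0478
CA = 1.0478 × 2.34 = 2.45 mmol/kg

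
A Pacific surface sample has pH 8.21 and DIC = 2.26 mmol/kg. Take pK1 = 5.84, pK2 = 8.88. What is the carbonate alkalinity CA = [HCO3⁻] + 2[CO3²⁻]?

CA = [HCO3⁻] + 2[CO3²⁻] = (α₁ + 2α₂)·DIC
At pH 8.21: [H⁺]/K1 = 10^-2.37 = 0.0042658, K2/[H⁺] = 10^-0.67 = 0.21380
α₁ = 1/(1 + 0.0042658 + 0.21380) = 1/1.2181 = 0.8210; α₂ = α₁·K2/[H⁺] = 0.1755
α₁ + 2α₂ = 1.1720
CA = 1.1720 × 2.26 = 2.65 mmol/kg

CA = 2.65 mmol/kg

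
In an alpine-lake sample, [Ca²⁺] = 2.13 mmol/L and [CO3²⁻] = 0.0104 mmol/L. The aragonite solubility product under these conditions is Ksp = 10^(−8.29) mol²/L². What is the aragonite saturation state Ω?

Ω = 4.32

Ksp = 10^(−8.29) = 5.129×10^-9
Ω = [Ca²⁺][CO3²⁻]/Ksp = (2.13×10^-3)(0.0104×10^-3) / 5.129×10^-9 = 4.32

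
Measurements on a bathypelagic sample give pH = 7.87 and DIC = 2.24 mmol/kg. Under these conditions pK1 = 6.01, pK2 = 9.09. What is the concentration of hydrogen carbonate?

[HCO3⁻] = 2.09 mmol/kg

α₁ = 1 / (1 + [H⁺]/K1 + K2/[H⁺]) = 1 / (1 + 10^-1.86 + 10^-1.22)
   = 1 / (1 + 0.013804 + 0.060256) = 1/1.0741 = 0.9310
[HCO3⁻] = α₁ × DIC = 0.9310 × 2.24 = 2.09 mmol/kg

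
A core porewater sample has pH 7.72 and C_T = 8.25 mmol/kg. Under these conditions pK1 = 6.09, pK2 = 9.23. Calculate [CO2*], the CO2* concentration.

[CO2*] = 0.183 mmol/kg

α₀ = 1 / (1 + K1/[H⁺] + K1K2/[H⁺]²) = 1 / (1 + 10^+1.63 + 10^+0.12)
   = 1 / (1 + 42.658 + 1.3183) = 1/44.976 = 0.02223
[CO2*] = α₀ × DIC = 0.02223 × 8.25 = 0.183 mmol/kg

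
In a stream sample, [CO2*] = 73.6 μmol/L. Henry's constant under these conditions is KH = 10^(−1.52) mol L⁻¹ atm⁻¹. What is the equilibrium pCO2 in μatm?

pCO2 = 2440 μatm

KH = 10^(−1.52) = 3.020×10^-2 mol L⁻¹ atm⁻¹
pCO2 = [CO2*]/KH = 73.6×10^-6 / 3.020×10^-2 = 2.44×10^-3 atm = 2440 μatm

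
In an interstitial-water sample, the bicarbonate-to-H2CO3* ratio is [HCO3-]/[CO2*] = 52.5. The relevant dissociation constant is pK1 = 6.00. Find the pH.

pH = 7.72

From K1 = [H⁺][HCO3-]/[CO2*]:  pH = pK1 + log₁₀([HCO3-]/[CO2*])
log₁₀(52.5) = +1.720
pH = 6.00 + (+1.720) = 7.72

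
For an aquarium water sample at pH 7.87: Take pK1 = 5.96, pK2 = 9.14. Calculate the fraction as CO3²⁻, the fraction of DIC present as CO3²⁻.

α₂ = 0.0504

α₂ = 1 / (1 + [H⁺]/K2 + [H⁺]²/(K1K2)) = 1 / (1 + 10^+1.27 + 10^-0.64)
   = 1 / (1 + 18.621 + 0.22909) = 1/19.850 = 0.05038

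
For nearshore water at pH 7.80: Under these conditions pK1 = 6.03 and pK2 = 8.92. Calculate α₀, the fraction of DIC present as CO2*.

α₀ = 1 / (1 + K1/[H⁺] + K1K2/[H⁺]²) = 1 / (1 + 10^+1.77 + 10^+0.65)
   = 1 / (1 + 58.884 + 4.4668) = 1/64.351 = 0.01554

α₀ = 0.0155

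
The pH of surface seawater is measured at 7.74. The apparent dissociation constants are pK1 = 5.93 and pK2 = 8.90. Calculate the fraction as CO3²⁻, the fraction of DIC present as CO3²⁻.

α₂ = 0.0638

α₂ = 1 / (1 + [H⁺]/K2 + [H⁺]²/(K1K2)) = 1 / (1 + 10^+1.16 + 10^-0.65)
   = 1 / (1 + 14.454 + 0.22387) = 1/15.678 = 0.06378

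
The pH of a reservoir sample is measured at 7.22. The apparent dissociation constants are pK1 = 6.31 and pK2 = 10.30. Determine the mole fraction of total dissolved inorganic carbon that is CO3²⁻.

α₂ = 1 / (1 + [H⁺]/K2 + [H⁺]²/(K1K2)) = 1 / (1 + 10^+3.08 + 10^+2.17)
   = 1 / (1 + 1202.3 + 147.91) = 1/1351.2 = 0.0007401

α₂ = 0.000740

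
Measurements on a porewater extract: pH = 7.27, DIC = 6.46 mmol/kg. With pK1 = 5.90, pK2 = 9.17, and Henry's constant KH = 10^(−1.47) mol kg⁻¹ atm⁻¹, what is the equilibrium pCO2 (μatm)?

α₀ = 1 / (1 + K1/[H⁺] + K1K2/[H⁺]²) = 1 / (1 + 10^+1.37 + 10^-0.53)
   = 1 / (1 + 23.442 + 0.29512) = 1/24.737 = 0.04042
[CO2*] = α₀ × DIC = 0.04042 × 6.46 = 0.2611 mmol/kg
pCO2 = [CO2*]/KH = 2.611×10^-4 / 3.388×10^-2 = 7710 μatm

pCO2 = 7710 μatm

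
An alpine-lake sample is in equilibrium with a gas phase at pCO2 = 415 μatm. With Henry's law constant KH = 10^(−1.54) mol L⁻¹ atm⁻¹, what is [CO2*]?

[CO2*] = 12.0 μmol/L

KH = 10^(−1.54) = 2.884×10^-2 mol L⁻¹ atm⁻¹
[CO2*] = KH · pCO2 = 2.884×10^-2 × 415×10^-6 atm = 1.20×10^-5 mol/L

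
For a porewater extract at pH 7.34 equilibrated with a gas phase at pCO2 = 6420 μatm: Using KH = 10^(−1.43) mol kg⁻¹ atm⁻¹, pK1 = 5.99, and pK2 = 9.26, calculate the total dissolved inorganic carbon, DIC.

[CO2*] = KH · pCO2 = 10^(−1.43) × 6420×10^-6 = 2.385×10^-4 mol/kg
α₀ = 1/(1 + K1/[H⁺] + K1K2/[H⁺]²) = 1/(1 + 10^+1.35 + 10^-0.57) = 0.04227
DIC = [CO2*]/α₀ = 2.385×10^-4 / 0.04227 = 5.64 mmol/kg

DIC = 5.64 mmol/kg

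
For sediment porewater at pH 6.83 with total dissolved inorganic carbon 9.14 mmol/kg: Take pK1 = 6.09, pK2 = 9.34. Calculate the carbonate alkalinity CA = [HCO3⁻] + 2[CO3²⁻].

CA = 7.76 mmol/kg

CA = [HCO3⁻] + 2[CO3²⁻] = (α₁ + 2α₂)·DIC
At pH 6.83: [H⁺]/K1 = 10^-0.74 = 0.18197, K2/[H⁺] = 10^-2.51 = 0.0030903
α₁ = 1/(1 + 0.18197 + 0.0030903) = 1/1.1851 = 0.8438; α₂ = α₁·K2/[H⁺] = 0.002608
α₁ + 2α₂ = 0.8491
CA = 0.8491 × 9.14 = 7.76 mmol/kg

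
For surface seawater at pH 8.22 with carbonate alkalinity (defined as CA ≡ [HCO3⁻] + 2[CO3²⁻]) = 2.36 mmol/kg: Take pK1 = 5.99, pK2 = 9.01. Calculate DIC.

DIC = 2.08 mmol/kg

CA = [HCO3⁻] + 2[CO3²⁻] = (α₁ + 2α₂)·DIC
At pH 8.22: [H⁺]/K1 = 10^-2.23 = 0.0058884, K2/[H⁺] = 10^-0.79 = 0.16218
α₁ = 1/(1 + 0.0058884 + 0.16218) = 1/1.1681 = 0.8561; α₂ = α₁·K2/[H⁺] = 0.1388
α₁ + 2α₂ = 1.1338
DIC = CA / (α₁ + 2α₂) = 2.36 / 1.1338 = 2.08 mmol/kg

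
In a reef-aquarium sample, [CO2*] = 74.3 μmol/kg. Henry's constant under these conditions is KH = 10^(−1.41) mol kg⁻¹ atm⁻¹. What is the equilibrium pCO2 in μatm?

pCO2 = 1910 μatm

KH = 10^(−1.41) = 3.890×10^-2 mol kg⁻¹ atm⁻¹
pCO2 = [CO2*]/KH = 74.3×10^-6 / 3.890×10^-2 = 1.91×10^-3 atm = 1910 μatm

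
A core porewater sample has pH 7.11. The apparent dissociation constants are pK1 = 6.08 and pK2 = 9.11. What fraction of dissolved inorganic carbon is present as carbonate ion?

α₂ = 1 / (1 + [H⁺]/K2 + [H⁺]²/(K1K2)) = 1 / (1 + 10^+2.00 + 10^+0.97)
   = 1 / (1 + 100.00 + 9.3325) = 1/110.33 = 0.009064

α₂ = 0.00906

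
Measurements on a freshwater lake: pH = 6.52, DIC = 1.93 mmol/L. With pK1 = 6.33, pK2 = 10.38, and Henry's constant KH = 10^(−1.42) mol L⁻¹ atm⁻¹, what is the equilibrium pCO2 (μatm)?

α₀ = 1 / (1 + K1/[H⁺] + K1K2/[H⁺]²) = 1 / (1 + 10^+0.19 + 10^-3.67)
   = 1 / (1 + 1.5488 + 0.00021380) = 1/2.5490 = 0.3923
[CO2*] = α₀ × DIC = 0.3923 × 1.93 = 0.7572 mmol/L
pCO2 = [CO2*]/KH = 7.572×10^-4 / 3.802×10^-2 = 1.99×10^4 μatm

pCO2 = 1.99×10^4 μatm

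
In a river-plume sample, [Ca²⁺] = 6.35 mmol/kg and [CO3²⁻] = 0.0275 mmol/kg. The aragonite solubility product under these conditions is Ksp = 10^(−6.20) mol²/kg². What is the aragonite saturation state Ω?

Ksp = 10^(−6.20) = 6.310×10^-7
Ω = [Ca²⁺][CO3²⁻]/Ksp = (6.35×10^-3)(0.0275×10^-3) / 6.310×10^-7 = 0.277

Ω = 0.277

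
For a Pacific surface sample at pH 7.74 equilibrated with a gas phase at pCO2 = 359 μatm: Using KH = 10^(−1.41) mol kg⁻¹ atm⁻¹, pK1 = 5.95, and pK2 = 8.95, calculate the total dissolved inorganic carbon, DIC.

[CO2*] = KH · pCO2 = 10^(−1.41) × 359×10^-6 = 1.397×10^-5 mol/kg
α₀ = 1/(1 + K1/[H⁺] + K1K2/[H⁺]²) = 1/(1 + 10^+1.79 + 10^+0.58) = 0.01505
DIC = [CO2*]/α₀ = 1.397×10^-5 / 0.01505 = 0.928 mmol/kg

DIC = 0.928 mmol/kg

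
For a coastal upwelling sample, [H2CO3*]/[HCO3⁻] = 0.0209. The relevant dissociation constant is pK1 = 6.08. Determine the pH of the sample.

pH = 7.76

From K1 = [H⁺][HCO3⁻]/[H2CO3*]:  pH = pK1 − log₁₀([H2CO3*]/[HCO3⁻])
log₁₀(0.0209) = -1.680
pH = 6.08 − (-1.680) = 7.76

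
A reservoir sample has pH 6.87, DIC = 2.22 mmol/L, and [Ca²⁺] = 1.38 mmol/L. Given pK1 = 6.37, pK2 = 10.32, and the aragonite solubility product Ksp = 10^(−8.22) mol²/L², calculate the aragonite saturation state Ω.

Ω = 0.137

α₂ = 1 / (1 + [H⁺]/K2 + [H⁺]²/(K1K2)) = 1 / (1 + 10^+3.45 + 10^+2.95)
   = 1 / (1 + 2818.4 + 891.25) = 1/3710.6 = 0.0002695
[CO3²⁻] = α₂ × DIC = 0.0002695 × 2.22 = 0.0005983 mmol/L = 0.5983 μmol/L
Ksp = 10^(−8.22) = 6.026×10^-9
Ω = [Ca²⁺][CO3²⁻]/Ksp = (1.38×10^-3)(5.983×10^-7) / 6.026×10^-9 = 0.137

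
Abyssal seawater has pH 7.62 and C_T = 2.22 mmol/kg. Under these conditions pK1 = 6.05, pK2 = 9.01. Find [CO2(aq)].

α₀ = 1 / (1 + K1/[H⁺] + K1K2/[H⁺]²) = 1 / (1 + 10^+1.57 + 10^+0.18)
   = 1 / (1 + 37.154 + 1.5136) = 1/39.667 = 0.02521
[CO2*] = α₀ × DIC = 0.02521 × 2.22 = 0.0560 mmol/kg

[CO2*] = 0.0560 mmol/kg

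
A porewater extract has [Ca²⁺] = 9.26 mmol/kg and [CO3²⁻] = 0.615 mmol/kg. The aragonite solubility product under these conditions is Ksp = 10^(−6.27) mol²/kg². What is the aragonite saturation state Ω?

Ksp = 10^(−6.27) = 5.370×10^-7
Ω = [Ca²⁺][CO3²⁻]/Ksp = (9.26×10^-3)(0.615×10^-3) / 5.370×10^-7 = 10.6

Ω = 10.6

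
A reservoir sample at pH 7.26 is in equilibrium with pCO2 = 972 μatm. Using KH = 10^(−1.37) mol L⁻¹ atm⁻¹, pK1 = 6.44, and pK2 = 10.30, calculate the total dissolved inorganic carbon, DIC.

DIC = 0.316 mmol/L

[CO2*] = KH · pCO2 = 10^(−1.37) × 972×10^-6 = 4.146×10^-5 mol/L
α₀ = 1/(1 + K1/[H⁺] + K1K2/[H⁺]²) = 1/(1 + 10^+0.82 + 10^-2.22) = 0.1314
DIC = [CO2*]/α₀ = 4.146×10^-5 / 0.1314 = 0.316 mmol/L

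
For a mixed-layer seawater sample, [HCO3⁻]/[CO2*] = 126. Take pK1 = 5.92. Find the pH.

pH = 8.02

From K1 = [H⁺][HCO3⁻]/[CO2*]:  pH = pK1 + log₁₀([HCO3⁻]/[CO2*])
log₁₀(126) = +2.100
pH = 5.92 + (+2.100) = 8.02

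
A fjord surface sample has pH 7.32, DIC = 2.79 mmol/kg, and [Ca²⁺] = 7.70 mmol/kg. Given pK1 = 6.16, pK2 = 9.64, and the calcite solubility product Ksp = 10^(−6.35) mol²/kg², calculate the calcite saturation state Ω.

Ω = 0.214

α₂ = 1 / (1 + [H⁺]/K2 + [H⁺]²/(K1K2)) = 1 / (1 + 10^+2.32 + 10^+1.16)
   = 1 / (1 + 208.93 + 14.454) = 1/224.38 = 0.004457
[CO3²⁻] = α₂ × DIC = 0.004457 × 2.79 = 0.01243 mmol/kg = 12.43 μmol/kg
Ksp = 10^(−6.35) = 4.467×10^-7
Ω = [Ca²⁺][CO3²⁻]/Ksp = (7.70×10^-3)(1.243×10^-5) / 4.467×10^-7 = 0.214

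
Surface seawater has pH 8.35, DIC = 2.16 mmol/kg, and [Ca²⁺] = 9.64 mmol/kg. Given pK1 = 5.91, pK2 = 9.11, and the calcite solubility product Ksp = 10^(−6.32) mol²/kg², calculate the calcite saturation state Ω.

Ω = 6.42

α₂ = 1 / (1 + [H⁺]/K2 + [H⁺]²/(K1K2)) = 1 / (1 + 10^+0.76 + 10^-1.68)
   = 1 / (1 + 5.7544 + 0.020893) = 1/6.7753 = 0.1476
[CO3²⁻] = α₂ × DIC = 0.1476 × 2.16 = 0.3188 mmol/kg
Ksp = 10^(−6.32) = 4.786×10^-7
Ω = [Ca²⁺][CO3²⁻]/Ksp = (9.64×10^-3)(3.188×10^-4) / 4.786×10^-7 = 6.42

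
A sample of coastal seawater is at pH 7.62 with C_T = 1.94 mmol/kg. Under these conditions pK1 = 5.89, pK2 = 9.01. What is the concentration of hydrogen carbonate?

[HCO3⁻] = 1.83 mmol/kg

α₁ = 1 / (1 + [H⁺]/K1 + K2/[H⁺]) = 1 / (1 + 10^-1.73 + 10^-1.39)
   = 1 / (1 + 0.018621 + 0.040738) = 1/1.0594 = 0.9440
[HCO3⁻] = α₁ × DIC = 0.9440 × 1.94 = 1.83 mmol/kg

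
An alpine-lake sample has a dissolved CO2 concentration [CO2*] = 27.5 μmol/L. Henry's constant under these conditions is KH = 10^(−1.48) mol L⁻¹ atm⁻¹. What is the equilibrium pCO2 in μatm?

KH = 10^(−1.48) = 3.311×10^-2 mol L⁻¹ atm⁻¹
pCO2 = [CO2*]/KH = 27.5×10^-6 / 3.311×10^-2 = 8.30×10^-4 atm = 830 μatm

pCO2 = 830 μatm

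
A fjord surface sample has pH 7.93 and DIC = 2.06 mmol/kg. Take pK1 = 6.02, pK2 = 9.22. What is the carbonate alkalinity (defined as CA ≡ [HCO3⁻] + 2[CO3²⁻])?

CA = [HCO3⁻] + 2[CO3²⁻] = (α₁ + 2α₂)·DIC
At pH 7.93: [H⁺]/K1 = 10^-1.91 = 0.012303, K2/[H⁺] = 10^-1.29 = 0.051286
α₁ = 1/(1 + 0.012303 + 0.051286) = 1/1.0636 = 0.9402; α₂ = α₁·K2/[H⁺] = 0.04822
α₁ + 2α₂ = 1.0367
CA = 1.0367 × 2.06 = 2.14 mmol/kg

CA = 2.14 mmol/kg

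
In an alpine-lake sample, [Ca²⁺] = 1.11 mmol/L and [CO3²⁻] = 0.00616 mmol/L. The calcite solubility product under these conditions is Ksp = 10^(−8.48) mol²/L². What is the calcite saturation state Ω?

Ω = 2.06

Ksp = 10^(−8.48) = 3.311×10^-9
Ω = [Ca²⁺][CO3²⁻]/Ksp = (1.11×10^-3)(0.00616×10^-3) / 3.311×10^-9 = 2.06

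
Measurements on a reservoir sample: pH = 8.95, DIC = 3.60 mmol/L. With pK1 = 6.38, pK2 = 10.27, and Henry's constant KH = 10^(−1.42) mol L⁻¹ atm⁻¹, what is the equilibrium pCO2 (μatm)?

pCO2 = 243 μatm

α₀ = 1 / (1 + K1/[H⁺] + K1K2/[H⁺]²) = 1 / (1 + 10^+2.57 + 10^+1.25)
   = 1 / (1 + 371.54 + 17.783) = 1/390.32 = 0.002562
[CO2*] = α₀ × DIC = 0.002562 × 3.60 = 0.009223 mmol/L = 9.223 μmol/L
pCO2 = [CO2*]/KH = 9.223×10^-6 / 3.802×10^-2 = 243 μatm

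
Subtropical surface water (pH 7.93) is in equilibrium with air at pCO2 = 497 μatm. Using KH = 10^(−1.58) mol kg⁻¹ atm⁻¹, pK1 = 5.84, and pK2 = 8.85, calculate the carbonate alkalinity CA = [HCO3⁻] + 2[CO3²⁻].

CA = 1.99 mmol/kg

[CO2*] = KH · pCO2 = 10^(−1.58) × 497×10^-6 = 1.307×10^-5 mol/kg
α₀ = 1/(1 + K1/[H⁺] + K1K2/[H⁺]²) = 1/(1 + 10^+2.09 + 10^+1.17) = 0.007204
DIC = [CO2*]/α₀ = 1.307×10^-5 / 0.007204 = 1.815 mmol/kg
CA = (α₁ + 2α₂)·DIC = (0.8862 + 2×0.1066) × 1.815 = 1.99 mmol/kg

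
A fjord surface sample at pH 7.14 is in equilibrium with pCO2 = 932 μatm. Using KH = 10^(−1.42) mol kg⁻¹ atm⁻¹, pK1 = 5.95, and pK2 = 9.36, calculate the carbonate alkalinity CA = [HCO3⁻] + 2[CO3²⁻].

CA = 0.555 mmol/kg

[CO2*] = KH · pCO2 = 10^(−1.42) × 932×10^-6 = 3.543×10^-5 mol/kg
α₀ = 1/(1 + K1/[H⁺] + K1K2/[H⁺]²) = 1/(1 + 10^+1.19 + 10^-1.03) = 0.06031
DIC = [CO2*]/α₀ = 3.543×10^-5 / 0.06031 = 0.5875 mmol/kg
CA = (α₁ + 2α₂)·DIC = (0.9341 + 2×0.005628) × 0.5875 = 0.555 mmol/kg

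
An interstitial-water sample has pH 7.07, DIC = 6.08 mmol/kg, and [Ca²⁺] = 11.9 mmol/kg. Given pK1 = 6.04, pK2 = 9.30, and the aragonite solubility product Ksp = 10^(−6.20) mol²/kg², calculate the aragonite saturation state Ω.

Ω = 0.614

α₂ = 1 / (1 + [H⁺]/K2 + [H⁺]²/(K1K2)) = 1 / (1 + 10^+2.23 + 10^+1.20)
   = 1 / (1 + 169.82 + 15.849) = 1/186.67 = 0.005357
[CO3²⁻] = α₂ × DIC = 0.005357 × 6.08 = 0.03257 mmol/kg
Ksp = 10^(−6.20) = 6.310×10^-7
Ω = [Ca²⁺][CO3²⁻]/Ksp = (11.9×10^-3)(3.257×10^-5) / 6.310×10^-7 = 0.614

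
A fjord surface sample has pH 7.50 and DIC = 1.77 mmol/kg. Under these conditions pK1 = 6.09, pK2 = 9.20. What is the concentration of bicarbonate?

[HCO3⁻] = 1.67 mmol/kg

α₁ = 1 / (1 + [H⁺]/K1 + K2/[H⁺]) = 1 / (1 + 10^-1.41 + 10^-1.70)
   = 1 / (1 + 0.038905 + 0.019953) = 1/1.0589 = 0.9444
[HCO3⁻] = α₁ × DIC = 0.9444 × 1.77 = 1.67 mmol/kg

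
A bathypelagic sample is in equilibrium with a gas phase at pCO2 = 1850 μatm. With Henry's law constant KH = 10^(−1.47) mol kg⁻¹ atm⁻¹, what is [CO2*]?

KH = 10^(−1.47) = 3.388×10^-2 mol kg⁻¹ atm⁻¹
[CO2*] = KH · pCO2 = 3.388×10^-2 × 1850×10^-6 atm = 6.27×10^-5 mol/kg

[CO2*] = 62.7 μmol/kg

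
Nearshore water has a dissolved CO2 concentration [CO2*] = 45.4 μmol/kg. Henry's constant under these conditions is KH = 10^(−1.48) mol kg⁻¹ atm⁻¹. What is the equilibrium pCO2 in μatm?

KH = 10^(−1.48) = 3.311×10^-2 mol kg⁻¹ atm⁻¹
pCO2 = [CO2*]/KH = 45.4×10^-6 / 3.311×10^-2 = 1.37×10^-3 atm = 1370 μatm

pCO2 = 1370 μatm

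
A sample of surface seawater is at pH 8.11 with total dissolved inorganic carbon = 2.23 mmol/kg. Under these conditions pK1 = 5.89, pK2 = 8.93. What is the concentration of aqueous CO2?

α₀ = 1 / (1 + K1/[H⁺] + K1K2/[H⁺]²) = 1 / (1 + 10^+2.22 + 10^+1.40)
   = 1 / (1 + 165.96 + 25.119) = 1/192.08 = 0.005206
[CO2*] = α₀ × DIC = 0.005206 × 2.23 = 0.0116 mmol/kg = 11.6 μmol/kg

[CO2*] = 11.6 μmol/kg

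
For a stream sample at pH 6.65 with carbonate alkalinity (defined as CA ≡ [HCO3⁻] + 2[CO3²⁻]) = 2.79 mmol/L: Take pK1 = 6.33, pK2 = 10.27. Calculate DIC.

CA = [HCO3⁻] + 2[CO3²⁻] = (α₁ + 2α₂)·DIC
At pH 6.65: [H⁺]/K1 = 10^-0.32 = 0.47863, K2/[H⁺] = 10^-3.62 = 0.00023988
α₁ = 1/(1 + 0.47863 + 0.00023988) = 1/1.4789 = 0.6762; α₂ = α₁·K2/[H⁺] = 0.0001622
α₁ + 2α₂ = 0.6765
DIC = CA / (α₁ + 2α₂) = 2.79 / 0.6765 = 4.12 mmol/L

DIC = 4.12 mmol/L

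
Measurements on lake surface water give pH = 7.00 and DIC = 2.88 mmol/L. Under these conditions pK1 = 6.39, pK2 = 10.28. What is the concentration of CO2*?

α₀ = 1 / (1 + K1/[H⁺] + K1K2/[H⁺]²) = 1 / (1 + 10^+0.61 + 10^-2.67)
   = 1 / (1 + 4.0738 + 0.0021380) = 1/5.0759 = 0.1970
[CO2*] = α₀ × DIC = 0.1970 × 2.88 = 0.567 mmol/L

[CO2*] = 0.567 mmol/L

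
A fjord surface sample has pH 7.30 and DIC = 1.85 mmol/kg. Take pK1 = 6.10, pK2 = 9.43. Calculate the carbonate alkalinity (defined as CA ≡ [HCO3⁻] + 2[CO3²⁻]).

CA = 1.75 mmol/kg

CA = [HCO3⁻] + 2[CO3²⁻] = (α₁ + 2α₂)·DIC
At pH 7.30: [H⁺]/K1 = 10^-1.20 = 0.063096, K2/[H⁺] = 10^-2.13 = 0.0074131
α₁ = 1/(1 + 0.063096 + 0.0074131) = 1/1.0705 = 0.9341; α₂ = α₁·K2/[H⁺] = 0.006925
α₁ + 2α₂ = 0.9480
CA = 0.9480 × 1.85 = 1.75 mmol/kg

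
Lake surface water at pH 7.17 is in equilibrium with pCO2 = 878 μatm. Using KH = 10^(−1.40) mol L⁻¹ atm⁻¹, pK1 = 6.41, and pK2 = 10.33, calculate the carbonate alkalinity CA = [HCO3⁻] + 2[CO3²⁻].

CA = 0.201 mmol/L

[CO2*] = KH · pCO2 = 10^(−1.40) × 878×10^-6 = 3.495×10^-5 mol/L
α₀ = 1/(1 + K1/[H⁺] + K1K2/[H⁺]²) = 1/(1 + 10^+0.76 + 10^-2.40) = 0.1480
DIC = [CO2*]/α₀ = 3.495×10^-5 / 0.1480 = 0.2362 mmol/L
CA = (α₁ + 2α₂)·DIC = (0.8514 + 2×0.0005891) × 0.2362 = 0.201 mmol/L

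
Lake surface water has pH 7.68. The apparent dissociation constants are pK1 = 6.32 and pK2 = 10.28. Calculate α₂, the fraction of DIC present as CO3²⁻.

α₂ = 1 / (1 + [H⁺]/K2 + [H⁺]²/(K1K2)) = 1 / (1 + 10^+2.60 + 10^+1.24)
   = 1 / (1 + 398.11 + 17.378) = 1/416.49 = 0.002401

α₂ = 0.00240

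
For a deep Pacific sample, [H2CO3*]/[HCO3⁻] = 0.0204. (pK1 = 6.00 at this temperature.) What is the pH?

From K1 = [H⁺][HCO3⁻]/[H2CO3*]:  pH = pK1 − log₁₀([H2CO3*]/[HCO3⁻])
log₁₀(0.0204) = -1.690
pH = 6.00 − (-1.690) = 7.69

pH = 7.69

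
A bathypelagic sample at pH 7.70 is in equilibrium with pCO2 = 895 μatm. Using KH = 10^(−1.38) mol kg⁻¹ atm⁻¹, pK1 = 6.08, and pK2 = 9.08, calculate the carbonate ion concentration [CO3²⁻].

[CO2*] = KH · pCO2 = 10^(−1.38) × 895×10^-6 = 3.731×10^-5 mol/kg
α₀ = 1/(1 + K1/[H⁺] + K1K2/[H⁺]²) = 1/(1 + 10^+1.62 + 10^+0.24) = 0.02251
DIC = [CO2*]/α₀ = 3.731×10^-5 / 0.02251 = 1.657 mmol/kg
[CO3²⁻] = α₂·DIC; α₂ = 0.03912, so [CO3²⁻] = 0.03912 × 1.657 = 0.0648 mmol/kg

[CO3²⁻] = 0.0648 mmol/kg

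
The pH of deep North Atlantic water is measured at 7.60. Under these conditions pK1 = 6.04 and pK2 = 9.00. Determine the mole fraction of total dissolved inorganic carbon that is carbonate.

α₂ = 0.0373

α₂ = 1 / (1 + [H⁺]/K2 + [H⁺]²/(K1K2)) = 1 / (1 + 10^+1.40 + 10^-0.16)
   = 1 / (1 + 25.119 + 0.69183) = 1/26.811 = 0.03730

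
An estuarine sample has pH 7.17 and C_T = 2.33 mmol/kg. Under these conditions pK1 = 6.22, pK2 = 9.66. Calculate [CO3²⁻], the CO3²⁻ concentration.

α₂ = 1 / (1 + [H⁺]/K2 + [H⁺]²/(K1K2)) = 1 / (1 + 10^+2.49 + 10^+1.54)
   = 1 / (1 + 309.03 + 34.674) = 1/344.70 = 0.002901
[CO3²⁻] = α₂ × DIC = 0.002901 × 2.33 = 0.00676 mmol/kg = 6.76 μmol/kg

[CO3²⁻] = 6.76 μmol/kg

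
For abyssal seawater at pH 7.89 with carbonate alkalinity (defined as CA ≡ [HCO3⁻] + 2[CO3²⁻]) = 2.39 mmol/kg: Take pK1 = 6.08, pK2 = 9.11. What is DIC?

CA = [HCO3⁻] + 2[CO3²⁻] = (α₁ + 2α₂)·DIC
At pH 7.89: [H⁺]/K1 = 10^-1.81 = 0.015488, K2/[H⁺] = 10^-1.22 = 0.060256
α₁ = 1/(1 + 0.015488 + 0.060256) = 1/1.0757 = 0.9296; α₂ = α₁·K2/[H⁺] = 0.05601
α₁ + 2α₂ = 1.0416
DIC = CA / (α₁ + 2α₂) = 2.39 / 1.0416 = 2.29 mmol/kg

DIC = 2.29 mmol/kg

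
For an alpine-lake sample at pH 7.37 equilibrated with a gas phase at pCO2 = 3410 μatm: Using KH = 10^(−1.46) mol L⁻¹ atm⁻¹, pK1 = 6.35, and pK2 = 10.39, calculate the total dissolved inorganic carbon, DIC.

[CO2*] = KH · pCO2 = 10^(−1.46) × 3410×10^-6 = 1.182×10^-4 mol/L
α₀ = 1/(1 + K1/[H⁺] + K1K2/[H⁺]²) = 1/(1 + 10^+1.02 + 10^-2.00) = 0.08710
DIC = [CO2*]/α₀ = 1.182×10^-4 / 0.08710 = 1.36 mmol/L

DIC = 1.36 mmol/L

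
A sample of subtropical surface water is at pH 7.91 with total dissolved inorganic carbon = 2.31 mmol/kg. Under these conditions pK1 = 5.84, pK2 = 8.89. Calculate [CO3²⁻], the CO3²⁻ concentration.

α₂ = 1 / (1 + [H⁺]/K2 + [H⁺]²/(K1K2)) = 1 / (1 + 10^+0.98 + 10^-1.09)
   = 1 / (1 + 9.5499 + 0.081283) = 1/10.631 = 0.09406
[CO3²⁻] = α₂ × DIC = 0.09406 × 2.31 = 0.217 mmol/kg

[CO3²⁻] = 0.217 mmol/kg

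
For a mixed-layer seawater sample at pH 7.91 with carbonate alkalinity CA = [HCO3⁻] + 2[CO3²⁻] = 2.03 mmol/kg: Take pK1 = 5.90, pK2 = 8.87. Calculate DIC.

CA = [HCO3⁻] + 2[CO3²⁻] = (α₁ + 2α₂)·DIC
At pH 7.91: [H⁺]/K1 = 10^-2.01 = 0.0097724, K2/[H⁺] = 10^-0.96 = 0.10965
α₁ = 1/(1 + 0.0097724 + 0.10965) = 1/1.1194 = 0.8933; α₂ = α₁·K2/[H⁺] = 0.09795
α₁ + 2α₂ = 1.0892
DIC = CA / (α₁ + 2α₂) = 2.03 / 1.0892 = 1.86 mmol/kg

DIC = 1.86 mmol/kg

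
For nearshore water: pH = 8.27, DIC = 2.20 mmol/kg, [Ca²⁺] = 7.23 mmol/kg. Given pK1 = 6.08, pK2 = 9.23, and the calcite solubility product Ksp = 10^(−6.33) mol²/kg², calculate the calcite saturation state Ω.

α₂ = 1 / (1 + [H⁺]/K2 + [H⁺]²/(K1K2)) = 1 / (1 + 10^+0.96 + 10^-1.23)
   = 1 / (1 + 9.1201 + 0.058884) = 1/10.179 = 0.09824
[CO3²⁻] = α₂ × DIC = 0.09824 × 2.20 = 0.2161 mmol/kg
Ksp = 10^(−6.33) = 4.677×10^-7
Ω = [Ca²⁺][CO3²⁻]/Ksp = (7.23×10^-3)(2.161×10^-4) / 4.677×10^-7 = 3.34

Ω = 3.34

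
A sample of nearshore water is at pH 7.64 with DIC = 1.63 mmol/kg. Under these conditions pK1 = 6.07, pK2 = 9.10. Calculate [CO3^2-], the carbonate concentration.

α₂ = 1 / (1 + [H⁺]/K2 + [H⁺]²/(K1K2)) = 1 / (1 + 10^+1.46 + 10^-0.11)
   = 1 / (1 + 28.840 + 0.77625) = 1/30.617 = 0.03266
[CO3²⁻] = α₂ × DIC = 0.03266 × 1.63 = 0.0532 mmol/kg

[CO3²⁻] = 0.0532 mmol/kg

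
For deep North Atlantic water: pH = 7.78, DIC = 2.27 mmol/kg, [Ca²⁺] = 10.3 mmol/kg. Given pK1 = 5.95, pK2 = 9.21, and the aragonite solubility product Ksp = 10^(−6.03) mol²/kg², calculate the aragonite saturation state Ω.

α₂ = 1 / (1 + [H⁺]/K2 + [H⁺]²/(K1K2)) = 1 / (1 + 10^+1.43 + 10^-0.40)
   = 1 / (1 + 26.915 + 0.39811) = 1/28.313 = 0.03532
[CO3²⁻] = α₂ × DIC = 0.03532 × 2.27 = 0.08017 mmol/kg
Ksp = 10^(−6.03) = 9.333×10^-7
Ω = [Ca²⁺][CO3²⁻]/Ksp = (10.3×10^-3)(8.017×10^-5) / 9.333×10^-7 = 0.885

Ω = 0.885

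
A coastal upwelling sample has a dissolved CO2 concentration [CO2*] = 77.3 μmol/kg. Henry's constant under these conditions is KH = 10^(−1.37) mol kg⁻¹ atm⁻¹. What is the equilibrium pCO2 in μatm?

pCO2 = 1810 μatm

KH = 10^(−1.37) = 4.266×10^-2 mol kg⁻¹ atm⁻¹
pCO2 = [CO2*]/KH = 77.3×10^-6 / 4.266×10^-2 = 1.81×10^-3 atm = 1810 μatm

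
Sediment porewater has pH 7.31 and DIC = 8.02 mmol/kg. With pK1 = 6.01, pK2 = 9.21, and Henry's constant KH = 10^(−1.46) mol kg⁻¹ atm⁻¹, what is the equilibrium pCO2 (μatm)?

pCO2 = 1.09×10^4 μatm

α₀ = 1 / (1 + K1/[H⁺] + K1K2/[H⁺]²) = 1 / (1 + 10^+1.30 + 10^-0.60)
   = 1 / (1 + 19.953 + 0.25119) = 1/21.204 = 0.04716
[CO2*] = α₀ × DIC = 0.04716 × 8.02 = 0.3782 mmol/kg
pCO2 = [CO2*]/KH = 3.782×10^-4 / 3.467×10^-2 = 1.09×10^4 μatm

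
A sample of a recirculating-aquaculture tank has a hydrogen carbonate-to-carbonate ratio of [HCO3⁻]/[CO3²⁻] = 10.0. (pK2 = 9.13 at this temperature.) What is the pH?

pH = 8.13

From K2 = [H⁺][CO3²⁻]/[HCO3⁻]:  pH = pK2 − log₁₀([HCO3⁻]/[CO3²⁻])
log₁₀(10.0) = +1.000
pH = 9.13 − (+1.000) = 8.13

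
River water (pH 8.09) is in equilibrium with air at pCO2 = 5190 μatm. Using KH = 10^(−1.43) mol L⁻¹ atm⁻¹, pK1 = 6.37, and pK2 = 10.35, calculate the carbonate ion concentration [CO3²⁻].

[CO2*] = KH · pCO2 = 10^(−1.43) × 5190×10^-6 = 1.928×10^-4 mol/L
α₀ = 1/(1 + K1/[H⁺] + K1K2/[H⁺]²) = 1/(1 + 10^+1.72 + 10^-0.54) = 0.01860
DIC = [CO2*]/α₀ = 1.928×10^-4 / 0.01860 = 10.37 mmol/L
[CO3²⁻] = α₂·DIC; α₂ = 0.005364, so [CO3²⁻] = 0.005364 × 10.37 = 0.0556 mmol/L

[CO3²⁻] = 0.0556 mmol/L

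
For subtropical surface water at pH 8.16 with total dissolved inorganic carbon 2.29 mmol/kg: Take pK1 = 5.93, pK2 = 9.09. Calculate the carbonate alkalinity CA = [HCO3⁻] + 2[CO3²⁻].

CA = [HCO3⁻] + 2[CO3²⁻] = (α₁ + 2α₂)·DIC
At pH 8.16: [H⁺]/K1 = 10^-2.23 = 0.0058884, K2/[H⁺] = 10^-0.93 = 0.11749
α₁ = 1/(1 + 0.0058884 + 0.11749) = 1/1.1234 = 0.8902; α₂ = α₁·K2/[H⁺] = 0.1046
α₁ + 2α₂ = 1.0993
CA = 1.0993 × 2.29 = 2.52 mmol/kg

CA = 2.52 mmol/kg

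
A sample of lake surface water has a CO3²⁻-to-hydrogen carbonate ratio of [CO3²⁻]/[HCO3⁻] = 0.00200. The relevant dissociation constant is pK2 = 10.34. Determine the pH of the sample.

pH = 7.64

From K2 = [H⁺][CO3²⁻]/[HCO3⁻]:  pH = pK2 + log₁₀([CO3²⁻]/[HCO3⁻])
log₁₀(0.00200) = -2.699
pH = 10.34 + (-2.699) = 7.64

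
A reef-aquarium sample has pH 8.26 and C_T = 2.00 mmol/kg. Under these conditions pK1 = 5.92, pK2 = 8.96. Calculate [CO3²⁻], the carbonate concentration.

α₂ = 1 / (1 + [H⁺]/K2 + [H⁺]²/(K1K2)) = 1 / (1 + 10^+0.70 + 10^-1.64)
   = 1 / (1 + 5.0119 + 0.022909) = 1/6.0348 = 0.1657
[CO3²⁻] = α₂ × DIC = 0.1657 × 2.00 = 0.331 mmol/kg

[CO3²⁻] = 0.331 mmol/kg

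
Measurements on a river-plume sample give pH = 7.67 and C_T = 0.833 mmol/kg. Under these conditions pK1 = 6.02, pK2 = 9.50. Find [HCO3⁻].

[HCO3⁻] = 0.803 mmol/kg

α₁ = 1 / (1 + [H⁺]/K1 + K2/[H⁺]) = 1 / (1 + 10^-1.65 + 10^-1.83)
   = 1 / (1 + 0.022387 + 0.014791) = 1/1.0372 = 0.9642
[HCO3⁻] = α₁ × DIC = 0.9642 × 0.833 = 0.803 mmol/kg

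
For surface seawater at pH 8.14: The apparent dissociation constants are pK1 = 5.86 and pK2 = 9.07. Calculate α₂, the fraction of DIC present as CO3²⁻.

α₂ = 0.105

α₂ = 1 / (1 + [H⁺]/K2 + [H⁺]²/(K1K2)) = 1 / (1 + 10^+0.93 + 10^-1.35)
   = 1 / (1 + 8.5114 + 0.044668) = 1/9.5560 = 0.1046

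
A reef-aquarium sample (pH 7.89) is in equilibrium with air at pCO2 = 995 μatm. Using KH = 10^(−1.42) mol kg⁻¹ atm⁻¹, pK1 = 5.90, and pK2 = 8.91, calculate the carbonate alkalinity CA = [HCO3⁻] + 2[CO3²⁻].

CA = 4.40 mmol/kg

[CO2*] = KH · pCO2 = 10^(−1.42) × 995×10^-6 = 3.783×10^-5 mol/kg
α₀ = 1/(1 + K1/[H⁺] + K1K2/[H⁺]²) = 1/(1 + 10^+1.99 + 10^+0.97) = 0.009254
DIC = [CO2*]/α₀ = 3.783×10^-5 / 0.009254 = 4.088 mmol/kg
CA = (α₁ + 2α₂)·DIC = (0.9044 + 2×0.08637) × 4.088 = 4.40 mmol/kg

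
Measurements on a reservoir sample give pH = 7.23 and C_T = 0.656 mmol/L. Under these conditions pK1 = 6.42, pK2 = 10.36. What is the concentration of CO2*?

α₀ = 1 / (1 + K1/[H⁺] + K1K2/[H⁺]²) = 1 / (1 + 10^+0.81 + 10^-2.32)
   = 1 / (1 + 6.4565 + 0.0047863) = 1/7.4613 = 0.1340
[CO2*] = α₀ × DIC = 0.1340 × 0.656 = 0.0879 mmol/L

[CO2*] = 0.0879 mmol/L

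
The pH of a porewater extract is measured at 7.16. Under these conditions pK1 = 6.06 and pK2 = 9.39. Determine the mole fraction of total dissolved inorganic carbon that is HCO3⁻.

α₁ = 1 / (1 + [H⁺]/K1 + K2/[H⁺]) = 1 / (1 + 10^-1.10 + 10^-2.23)
   = 1 / (1 + 0.079433 + 0.0058884) = 1/1.0853 = 0.9214

α₁ = 0.921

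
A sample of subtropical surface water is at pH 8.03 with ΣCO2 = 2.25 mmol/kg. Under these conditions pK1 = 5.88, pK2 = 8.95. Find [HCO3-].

α₁ = 1 / (1 + [H⁺]/K1 + K2/[H⁺]) = 1 / (1 + 10^-2.15 + 10^-0.92)
   = 1 / (1 + 0.0070795 + 0.12023) = 1/1.1273 = 0.8871
[HCO3⁻] = α₁ × DIC = 0.8871 × 2.25 = 2.00 mmol/kg

[HCO3⁻] = 2.00 mmol/kg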